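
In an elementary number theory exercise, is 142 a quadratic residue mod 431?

Factor out 2: 142 = 2·71. Since 431 ≡ 7 (mod 8), (2/431) = +1. Now have (71/431).
Both 71 ≡ 3 and 431 ≡ 3 (mod 4), so reciprocity gives (71/431) = -(431/71). Reduce: 431 ≡ 5 (mod 71). Now have -(5/71).
5 ≡ 1 (mod 4), so quadratic reciprocity gives (5/71) = (71/5). Reduce: 71 ≡ 1 (mod 5). Now have -(1/5).
(1/5) = 1. Collecting the sign factors: -1.
(142/431) = -1, and 431 is prime, so 142 is not a quadratic residue mod 431.

no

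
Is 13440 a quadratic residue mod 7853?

yes

Reduce the numerator: 13440 ≡ 5587 (mod 7853), so (13440/7853) = (5587/7853).
7853 ≡ 1 (mod 4), so quadratic reciprocity gives (5587/7853) = (7853/5587). Reduce: 7853 ≡ 2266 (mod 5587). Now have (2266/5587).
Factor out 2: 2266 = 2·1133. Since 5587 ≡ 3 (mod 8), (2/5587) = -1. Now have -(1133/5587).
1133 ≡ 1 (mod 4), so quadratic reciprocity gives (1133/5587) = (5587/1133). Reduce: 5587 ≡ 1055 (mod 1133). Now have -(1055/1133).
1133 ≡ 1 (mod 4), so quadratic reciprocity gives (1055/1133) = (1133/1055). Reduce: 1133 ≡ 78 (mod 1055). Now have -(78/1055).
Factor out 2: 78 = 2·39. Since 1055 ≡ 7 (mod 8), (2/1055) = +1. Now have -(39/1055).
Both 39 ≡ 3 and 1055 ≡ 3 (mod 4), so reciprocity gives (39/1055) = -(1055/39). Reduce: 1055 ≡ 2 (mod 39). Now have (2/39).
Factor out 2: 2 = 2. Since 39 ≡ 7 (mod 8), (2/39) = +1. Now have (1/39).
(1/39) = 1. Collecting the sign factors: 1.
The Legendre symbol is 1, so x^2 ≡ 13440 (mod 7853) has solution.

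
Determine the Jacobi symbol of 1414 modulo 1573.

1

(1414 / 1573)
  = -(707 / 1573)    [1573 ≡ 5 mod 8 ⇒ (2 / 1573) = -1]
  = -(1573 / 707)    [QR: 1573 ≡ 1 mod 4, sign kept]
  = -(159 / 707)    [1573 ≡ 159 mod 707]
  = (707 / 159)    [QR: both ≡ 3 mod 4, sign flips]
  = (71 / 159)    [707 ≡ 71 mod 159]
  = -(159 / 71)    [QR: both ≡ 3 mod 4, sign flips]
  = -(17 / 71)    [159 ≡ 17 mod 71]
  = -(71 / 17)    [QR: 17 ≡ 1 mod 4, sign kept]
  = -(3 / 17)    [71 ≡ 3 mod 17]
  = -(17 / 3)    [QR: 17 ≡ 1 mod 4, sign kept]
  = -(2 / 3)    [17 ≡ 2 mod 3]
  = (1 / 3)    [3 ≡ 3 mod 8 ⇒ (2 / 3) = -1]
  = 1    [(1 / 3) = 1]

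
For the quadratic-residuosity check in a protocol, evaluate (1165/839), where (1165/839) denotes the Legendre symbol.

-1

Reduce the numerator: 1165 ≡ 326 (mod 839), so (1165/839) = (326/839).
Factor out 2: 326 = 2·163. Since 839 ≡ 7 (mod 8), (2/839) = +1. Now have (163/839).
Both 163 ≡ 3 and 839 ≡ 3 (mod 4), so reciprocity gives (163/839) = -(839/163). Reduce: 839 ≡ 24 (mod 163). Now have -(24/163).
Factor out 2: 24 = 2^3·3. Since 163 ≡ 3 (mod 8), (2/163) = -1, and (2/163)^3 = -1. Now have (3/163).
Both 3 ≡ 3 and 163 ≡ 3 (mod 4), so reciprocity gives (3/163) = -(163/3). Reduce: 163 ≡ 1 (mod 3). Now have -(1/3).
(1/3) = 1. Collecting the sign factors: -1.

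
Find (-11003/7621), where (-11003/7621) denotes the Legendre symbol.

-1

Pull out -1: (-11003/7621) = (-1/7621)·(11003/7621). Since 7621 ≡ 1 (mod 4), (-1/7621) = +1. Now have (11003/7621).
Reduce the numerator: 11003 ≡ 3382 (mod 7621), so (11003/7621) = (3382/7621).
Factor out 2: 3382 = 2·1691. Since 7621 ≡ 5 (mod 8), (2/7621) = -1. Now have -(1691/7621).
7621 ≡ 1 (mod 4), so quadratic reciprocity gives (1691/7621) = (7621/1691). Reduce: 7621 ≡ 857 (mod 1691). Now have -(857/1691).
857 ≡ 1 (mod 4), so quadratic reciprocity gives (857/1691) = (1691/857). Reduce: 1691 ≡ 834 (mod 857). Now have -(834/857).
Factor out 2: 834 = 2·417. Since 857 ≡ 1 (mod 8), (2/857) = +1. Now have -(417/857).
417 ≡ 1 (mod 4), so quadratic reciprocity gives (417/857) = (857/417). Reduce: 857 ≡ 23 (mod 417). Now have -(23/417).
417 ≡ 1 (mod 4), so quadratic reciprocity gives (23/417) = (417/23). Reduce: 417 ≡ 3 (mod 23). Now have -(3/23).
Both 3 ≡ 3 and 23 ≡ 3 (mod 4), so reciprocity gives (3/23) = -(23/3). Reduce: 23 ≡ 2 (mod 3). Now have (2/3).
Factor out 2: 2 = 2. Since 3 ≡ 3 (mod 8), (2/3) = -1. Now have -(1/3).
(1/3) = 1. Collecting the sign factors: -1.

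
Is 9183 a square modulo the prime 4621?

yes

(9183/4621)
  = (4562/4621)    [9183 ≡ 4562 mod 4621]
  = -(2281/4621)    [4621 ≡ 5 mod 8 ⇒ (2/4621) = -1]
  = -(4621/2281)    [QR: 2281 ≡ 1 mod 4, sign kept]
  = -(59/2281)    [4621 ≡ 59 mod 2281]
  = -(2281/59)    [QR: 2281 ≡ 1 mod 4, sign kept]
  = -(39/59)    [2281 ≡ 39 mod 59]
  = (59/39)    [QR: both ≡ 3 mod 4, sign flips]
  = (20/39)    [59 ≡ 20 mod 39]
  = (5/39)    [39 ≡ 7 mod 8 ⇒ (2/39)^2 = +1]
  = (39/5)    [QR: 5 ≡ 1 mod 4, sign kept]
  = (4/5)    [39 ≡ 4 mod 5]
  = (1/5)    [5 ≡ 5 mod 8 ⇒ (2/5)^2 = +1]
  = 1    [(1/5) = 1]
(9183/4621) = 1, and 4621 is prime, so 9183 is a quadratic residue mod 4621.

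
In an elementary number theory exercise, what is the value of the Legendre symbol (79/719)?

Both 79 ≡ 3 and 719 ≡ 3 (mod 4), so reciprocity gives (79/719) = -(719/79). Reduce: 719 ≡ 8 (mod 79). Now have -(8/79).
Factor out 2: 8 = 2^3. Since 79 ≡ 7 (mod 8), (2/79) = +1, and (2/79)^3 = +1. Now have -(1/79).
(1/79) = 1. Collecting the sign factors: -1.

-1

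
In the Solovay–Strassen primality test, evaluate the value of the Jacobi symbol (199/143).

1

Reduce the numerator: 199 ≡ 56 (mod 143), so (199/143) = (56/143).
Factor out 2: 56 = 2^3·7. Since 143 ≡ 7 (mod 8), (2/143) = +1, and (2/143)^3 = +1. Now have (7/143).
Both 7 ≡ 3 and 143 ≡ 3 (mod 4), so reciprocity gives (7/143) = -(143/7). Reduce: 143 ≡ 3 (mod 7). Now have -(3/7).
Both 3 ≡ 3 and 7 ≡ 3 (mod 4), so reciprocity gives (3/7) = -(7/3). Reduce: 7 ≡ 1 (mod 3). Now have (1/3).
(1/3) = 1. Collecting the sign factors: 1.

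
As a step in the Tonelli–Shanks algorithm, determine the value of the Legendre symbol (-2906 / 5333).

-1

Reduce the numerator: -2906 ≡ 2427 (mod 5333), so (-2906 / 5333) = (2427 / 5333).
5333 ≡ 1 (mod 4), so quadratic reciprocity gives (2427 / 5333) = (5333 / 2427). Reduce: 5333 ≡ 479 (mod 2427). Now have (479 / 2427).
Both 479 ≡ 3 and 2427 ≡ 3 (mod 4), so reciprocity gives (479 / 2427) = -(2427 / 479). Reduce: 2427 ≡ 32 (mod 479). Now have -(32 / 479).
Factor out 2: 32 = 2^5. Since 479 ≡ 7 (mod 8), (2 / 479) = +1, and (2 / 479)^5 = +1. Now have -(1 / 479).
(1 / 479) = 1. Collecting the sign factors: -1.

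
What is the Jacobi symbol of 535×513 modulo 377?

1

By multiplicativity, (535·513/377) = (535/377)·(513/377).
First factor (535/377):
(535/377)
  = (158/377)    [535 ≡ 158 mod 377]
  = (79/377)    [377 ≡ 1 mod 8 ⇒ (2/377) = +1]
  = (377/79)    [QR: 377 ≡ 1 mod 4, sign kept]
  = (61/79)    [377 ≡ 61 mod 79]
  = (79/61)    [QR: 61 ≡ 1 mod 4, sign kept]
  = (18/61)    [79 ≡ 18 mod 61]
  = -(9/61)    [61 ≡ 5 mod 8 ⇒ (2/61) = -1]
  = -(61/9)    [QR: 9 ≡ 1 mod 4, sign kept]
  = -(7/9)    [61 ≡ 7 mod 9]
  = -(9/7)    [QR: 9 ≡ 1 mod 4, sign kept]
  = -(2/7)    [9 ≡ 2 mod 7]
  = -(1/7)    [7 ≡ 7 mod 8 ⇒ (2/7) = +1]
  = -1    [(1/7) = 1]
Second factor (513/377):
(513/377)
  = (136/377)    [513 ≡ 136 mod 377]
  = (17/377)    [377 ≡ 1 mod 8 ⇒ (2/377)^3 = +1]
  = (377/17)    [QR: 17 ≡ 1 mod 4, sign kept]
  = (3/17)    [377 ≡ 3 mod 17]
  = (17/3)    [QR: 17 ≡ 1 mod 4, sign kept]
  = (2/3)    [17 ≡ 2 mod 3]
  = -(1/3)    [3 ≡ 3 mod 8 ⇒ (2/3) = -1]
  = -1    [(1/3) = 1]
Product: (-1)·(-1) = 1.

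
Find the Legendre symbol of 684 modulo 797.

(684 / 797)
  = (171 / 797)    [797 ≡ 5 mod 8 ⇒ (2 / 797)^2 = +1]
  = (797 / 171)    [QR: 797 ≡ 1 mod 4, sign kept]
  = (113 / 171)    [797 ≡ 113 mod 171]
  = (171 / 113)    [QR: 113 ≡ 1 mod 4, sign kept]
  = (58 / 113)    [171 ≡ 58 mod 113]
  = (29 / 113)    [113 ≡ 1 mod 8 ⇒ (2 / 113) = +1]
  = (113 / 29)    [QR: 29 ≡ 1 mod 4, sign kept]
  = (26 / 29)    [113 ≡ 26 mod 29]
  = -(13 / 29)    [29 ≡ 5 mod 8 ⇒ (2 / 29) = -1]
  = -(29 / 13)    [QR: 13 ≡ 1 mod 4, sign kept]
  = -(3 / 13)    [29 ≡ 3 mod 13]
  = -(13 / 3)    [QR: 13 ≡ 1 mod 4, sign kept]
  = -(1 / 3)    [13 ≡ 1 mod 3]
  = -1    [(1 / 3) = 1]

-1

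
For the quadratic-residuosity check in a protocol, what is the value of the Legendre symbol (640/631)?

Reduce the numerator: 640 ≡ 9 (mod 631), so (640/631) = (9/631).
9 ≡ 1 (mod 4), so quadratic reciprocity gives (9/631) = (631/9). Reduce: 631 ≡ 1 (mod 9). Now have (1/9).
(1/9) = 1. Collecting the sign factors: 1.

1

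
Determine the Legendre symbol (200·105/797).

By multiplicativity, (200·105/797) = (200/797)·(105/797).
First factor (200/797):
Factor out 2: 200 = 2^3·25. Since 797 ≡ 5 (mod 8), (2/797) = -1, and (2/797)^3 = -1. Now have -(25/797).
25 ≡ 1 (mod 4), so quadratic reciprocity gives (25/797) = (797/25). Reduce: 797 ≡ 22 (mod 25). Now have -(22/25).
Factor out 2: 22 = 2·11. Since 25 ≡ 1 (mod 8), (2/25) = +1. Now have -(11/25).
25 ≡ 1 (mod 4), so quadratic reciprocity gives (11/25) = (25/11). Reduce: 25 ≡ 3 (mod 11). Now have -(3/11).
Both 3 ≡ 3 and 11 ≡ 3 (mod 4), so reciprocity gives (3/11) = -(11/3). Reduce: 11 ≡ 2 (mod 3). Now have (2/3).
Factor out 2: 2 = 2. Since 3 ≡ 3 (mod 8), (2/3) = -1. Now have -(1/3).
(1/3) = 1. Collecting the sign factors: -1.
Second factor (105/797):
105 ≡ 1 (mod 4), so quadratic reciprocity gives (105/797) = (797/105). Reduce: 797 ≡ 62 (mod 105). Now have (62/105).
Factor out 2: 62 = 2·31. Since 105 ≡ 1 (mod 8), (2/105) = +1. Now have (31/105).
105 ≡ 1 (mod 4), so quadratic reciprocity gives (31/105) = (105/31). Reduce: 105 ≡ 12 (mod 31). Now have (12/31).
Factor out 2: 12 = 2^2·3. Since 31 ≡ 7 (mod 8), (2/31) = +1, and (2/31)^2 = +1. Now have (3/31).
Both 3 ≡ 3 and 31 ≡ 3 (mod 4), so reciprocity gives (3/31) = -(31/3). Reduce: 31 ≡ 1 (mod 3). Now have -(1/3).
(1/3) = 1. Collecting the sign factors: -1.
Product: (-1)·(-1) = 1.

1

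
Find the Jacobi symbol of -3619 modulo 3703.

0

Reduce the numerator: -3619 ≡ 84 (mod 3703), so (-3619/3703) = (84/3703).
Factor out 2: 84 = 2^2·21. Since 3703 ≡ 7 (mod 8), (2/3703) = +1, and (2/3703)^2 = +1. Now have (21/3703).
21 ≡ 1 (mod 4), so quadratic reciprocity gives (21/3703) = (3703/21). Reduce: 3703 ≡ 7 (mod 21). Now have (7/21).
21 ≡ 1 (mod 4), so quadratic reciprocity gives (7/21) = (21/7). Reduce: 21 ≡ 0 (mod 7). Now have (0/7).
The numerator is now 0 with denominator 7 > 1: the symbol is 0.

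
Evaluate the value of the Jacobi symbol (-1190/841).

1

(-1190/841)
  = (492/841)    [-1190 ≡ 492 mod 841]
  = (123/841)    [841 ≡ 1 mod 8 ⇒ (2/841)^2 = +1]
  = (841/123)    [QR: 841 ≡ 1 mod 4, sign kept]
  = (103/123)    [841 ≡ 103 mod 123]
  = -(123/103)    [QR: both ≡ 3 mod 4, sign flips]
  = -(20/103)    [123 ≡ 20 mod 103]
  = -(5/103)    [103 ≡ 7 mod 8 ⇒ (2/103)^2 = +1]
  = -(103/5)    [QR: 5 ≡ 1 mod 4, sign kept]
  = -(3/5)    [103 ≡ 3 mod 5]
  = -(5/3)    [QR: 5 ≡ 1 mod 4, sign kept]
  = -(2/3)    [5 ≡ 2 mod 3]
  = (1/3)    [3 ≡ 3 mod 8 ⇒ (2/3) = -1]
  = 1    [(1/3) = 1]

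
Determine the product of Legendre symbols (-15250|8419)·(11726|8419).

By multiplicativity, (-15250·11726|8419) = (-15250|8419)·(11726|8419).
First factor (-15250|8419):
(-15250|8419)
  = (1588|8419)    [-15250 ≡ 1588 mod 8419]
  = (397|8419)    [8419 ≡ 3 mod 8 ⇒ (2|8419)^2 = +1]
  = (8419|397)    [QR: 397 ≡ 1 mod 4, sign kept]
  = (82|397)    [8419 ≡ 82 mod 397]
  = -(41|397)    [397 ≡ 5 mod 8 ⇒ (2|397) = -1]
  = -(397|41)    [QR: 41 ≡ 1 mod 4, sign kept]
  = -(28|41)    [397 ≡ 28 mod 41]
  = -(7|41)    [41 ≡ 1 mod 8 ⇒ (2|41)^2 = +1]
  = -(41|7)    [QR: 41 ≡ 1 mod 4, sign kept]
  = -(6|7)    [41 ≡ 6 mod 7]
  = -(3|7)    [7 ≡ 7 mod 8 ⇒ (2|7) = +1]
  = (7|3)    [QR: both ≡ 3 mod 4, sign flips]
  = (1|3)    [7 ≡ 1 mod 3]
  = 1    [(1|3) = 1]
Second factor (11726|8419):
(11726|8419)
  = (3307|8419)    [11726 ≡ 3307 mod 8419]
  = -(8419|3307)    [QR: both ≡ 3 mod 4, sign flips]
  = -(1805|3307)    [8419 ≡ 1805 mod 3307]
  = -(3307|1805)    [QR: 1805 ≡ 1 mod 4, sign kept]
  = -(1502|1805)    [3307 ≡ 1502 mod 1805]
  = (751|1805)    [1805 ≡ 5 mod 8 ⇒ (2|1805) = -1]
  = (1805|751)    [QR: 1805 ≡ 1 mod 4, sign kept]
  = (303|751)    [1805 ≡ 303 mod 751]
  = -(751|303)    [QR: both ≡ 3 mod 4, sign flips]
  = -(145|303)    [751 ≡ 145 mod 303]
  = -(303|145)    [QR: 145 ≡ 1 mod 4, sign kept]
  = -(13|145)    [303 ≡ 13 mod 145]
  = -(145|13)    [QR: 13 ≡ 1 mod 4, sign kept]
  = -(2|13)    [145 ≡ 2 mod 13]
  = (1|13)    [13 ≡ 5 mod 8 ⇒ (2|13) = -1]
  = 1    [(1|13) = 1]
Product: (1)·(1) = 1.

1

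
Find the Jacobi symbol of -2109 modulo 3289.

-1

Pull out -1: (-2109 / 3289) = (-1 / 3289)·(2109 / 3289). Since 3289 ≡ 1 (mod 4), (-1 / 3289) = +1. Now have (2109 / 3289).
2109 ≡ 1 (mod 4), so quadratic reciprocity gives (2109 / 3289) = (3289 / 2109). Reduce: 3289 ≡ 1180 (mod 2109). Now have (1180 / 2109).
Factor out 2: 1180 = 2^2·295. Since 2109 ≡ 5 (mod 8), (2 / 2109) = -1, and (2 / 2109)^2 = +1. Now have (295 / 2109).
2109 ≡ 1 (mod 4), so quadratic reciprocity gives (295 / 2109) = (2109 / 295). Reduce: 2109 ≡ 44 (mod 295). Now have (44 / 295).
Factor out 2: 44 = 2^2·11. Since 295 ≡ 7 (mod 8), (2 / 295) = +1, and (2 / 295)^2 = +1. Now have (11 / 295).
Both 11 ≡ 3 and 295 ≡ 3 (mod 4), so reciprocity gives (11 / 295) = -(295 / 11). Reduce: 295 ≡ 9 (mod 11). Now have -(9 / 11).
9 ≡ 1 (mod 4), so quadratic reciprocity gives (9 / 11) = (11 / 9). Reduce: 11 ≡ 2 (mod 9). Now have -(2 / 9).
Factor out 2: 2 = 2. Since 9 ≡ 1 (mod 8), (2 / 9) = +1. Now have -(1 / 9).
(1 / 9) = 1. Collecting the sign factors: -1.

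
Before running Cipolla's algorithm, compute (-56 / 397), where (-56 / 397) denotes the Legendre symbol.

(-56 / 397)
  = (341 / 397)    [-56 ≡ 341 mod 397]
  = (397 / 341)    [QR: 341 ≡ 1 mod 4, sign kept]
  = (56 / 341)    [397 ≡ 56 mod 341]
  = -(7 / 341)    [341 ≡ 5 mod 8 ⇒ (2 / 341)^3 = -1]
  = -(341 / 7)    [QR: 341 ≡ 1 mod 4, sign kept]
  = -(5 / 7)    [341 ≡ 5 mod 7]
  = -(7 / 5)    [QR: 5 ≡ 1 mod 4, sign kept]
  = -(2 / 5)    [7 ≡ 2 mod 5]
  = (1 / 5)    [5 ≡ 5 mod 8 ⇒ (2 / 5) = -1]
  = 1    [(1 / 5) = 1]

1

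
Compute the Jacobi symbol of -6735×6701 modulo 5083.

By multiplicativity, (-6735·6701/5083) = (-6735/5083)·(6701/5083).
First factor (-6735/5083):
Reduce the numerator: -6735 ≡ 3431 (mod 5083), so (-6735/5083) = (3431/5083).
Both 3431 ≡ 3 and 5083 ≡ 3 (mod 4), so reciprocity gives (3431/5083) = -(5083/3431). Reduce: 5083 ≡ 1652 (mod 3431). Now have -(1652/3431).
Factor out 2: 1652 = 2^2·413. Since 3431 ≡ 7 (mod 8), (2/3431) = +1, and (2/3431)^2 = +1. Now have -(413/3431).
413 ≡ 1 (mod 4), so quadratic reciprocity gives (413/3431) = (3431/413). Reduce: 3431 ≡ 127 (mod 413). Now have -(127/413).
413 ≡ 1 (mod 4), so quadratic reciprocity gives (127/413) = (413/127). Reduce: 413 ≡ 32 (mod 127). Now have -(32/127).
Factor out 2: 32 = 2^5. Since 127 ≡ 7 (mod 8), (2/127) = +1, and (2/127)^5 = +1. Now have -(1/127).
(1/127) = 1. Collecting the sign factors: -1.
Second factor (6701/5083):
Reduce the numerator: 6701 ≡ 1618 (mod 5083), so (6701/5083) = (1618/5083).
Factor out 2: 1618 = 2·809. Since 5083 ≡ 3 (mod 8), (2/5083) = -1. Now have -(809/5083).
809 ≡ 1 (mod 4), so quadratic reciprocity gives (809/5083) = (5083/809). Reduce: 5083 ≡ 229 (mod 809). Now have -(229/809).
229 ≡ 1 (mod 4), so quadratic reciprocity gives (229/809) = (809/229). Reduce: 809 ≡ 122 (mod 229). Now have -(122/229).
Factor out 2: 122 = 2·61. Since 229 ≡ 5 (mod 8), (2/229) = -1. Now have (61/229).
61 ≡ 1 (mod 4), so quadratic reciprocity gives (61/229) = (229/61). Reduce: 229 ≡ 46 (mod 61). Now have (46/61).
Factor out 2: 46 = 2·23. Since 61 ≡ 5 (mod 8), (2/61) = -1. Now have -(23/61).
61 ≡ 1 (mod 4), so quadratic reciprocity gives (23/61) = (61/23). Reduce: 61 ≡ 15 (mod 23). Now have -(15/23).
Both 15 ≡ 3 and 23 ≡ 3 (mod 4), so reciprocity gives (15/23) = -(23/15). Reduce: 23 ≡ 8 (mod 15). Now have (8/15).
Factor out 2: 8 = 2^3. Since 15 ≡ 7 (mod 8), (2/15) = +1, and (2/15)^3 = +1. Now have (1/15).
(1/15) = 1. Collecting the sign factors: 1.
Product: (-1)·(1) = -1.

-1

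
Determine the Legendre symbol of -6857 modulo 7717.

1

Pull out -1: (-6857 / 7717) = (-1 / 7717)·(6857 / 7717). Since 7717 ≡ 1 (mod 4), (-1 / 7717) = +1. Now have (6857 / 7717).
6857 ≡ 1 (mod 4), so quadratic reciprocity gives (6857 / 7717) = (7717 / 6857). Reduce: 7717 ≡ 860 (mod 6857). Now have (860 / 6857).
Factor out 2: 860 = 2^2·215. Since 6857 ≡ 1 (mod 8), (2 / 6857) = +1, and (2 / 6857)^2 = +1. Now have (215 / 6857).
6857 ≡ 1 (mod 4), so quadratic reciprocity gives (215 / 6857) = (6857 / 215). Reduce: 6857 ≡ 192 (mod 215). Now have (192 / 215).
Factor out 2: 192 = 2^6·3. Since 215 ≡ 7 (mod 8), (2 / 215) = +1, and (2 / 215)^6 = +1. Now have (3 / 215).
Both 3 ≡ 3 and 215 ≡ 3 (mod 4), so reciprocity gives (3 / 215) = -(215 / 3). Reduce: 215 ≡ 2 (mod 3). Now have -(2 / 3).
Factor out 2: 2 = 2. Since 3 ≡ 3 (mod 8), (2 / 3) = -1. Now have (1 / 3).
(1 / 3) = 1. Collecting the sign factors: 1.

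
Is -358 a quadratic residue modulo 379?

Reduce the numerator: -358 ≡ 21 (mod 379), so (-358/379) = (21/379).
21 ≡ 1 (mod 4), so quadratic reciprocity gives (21/379) = (379/21). Reduce: 379 ≡ 1 (mod 21). Now have (1/21).
(1/21) = 1. Collecting the sign factors: 1.
The Legendre symbol is 1, so x^2 ≡ -358 (mod 379) has solution.

yes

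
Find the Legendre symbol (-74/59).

-1

(-74/59)
  = -(74/59)    [59 ≡ 3 mod 4 ⇒ (-1/59) = -1]
  = -(15/59)    [74 ≡ 15 mod 59]
  = (59/15)    [QR: both ≡ 3 mod 4, sign flips]
  = (14/15)    [59 ≡ 14 mod 15]
  = (7/15)    [15 ≡ 7 mod 8 ⇒ (2/15) = +1]
  = -(15/7)    [QR: both ≡ 3 mod 4, sign flips]
  = -(1/7)    [15 ≡ 1 mod 7]
  = -1    [(1/7) = 1]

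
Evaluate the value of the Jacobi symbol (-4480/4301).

1

(-4480/4301)
  = (4122/4301)    [-4480 ≡ 4122 mod 4301]
  = -(2061/4301)    [4301 ≡ 5 mod 8 ⇒ (2/4301) = -1]
  = -(4301/2061)    [QR: 2061 ≡ 1 mod 4, sign kept]
  = -(179/2061)    [4301 ≡ 179 mod 2061]
  = -(2061/179)    [QR: 2061 ≡ 1 mod 4, sign kept]
  = -(92/179)    [2061 ≡ 92 mod 179]
  = -(23/179)    [179 ≡ 3 mod 8 ⇒ (2/179)^2 = +1]
  = (179/23)    [QR: both ≡ 3 mod 4, sign flips]
  = (18/23)    [179 ≡ 18 mod 23]
  = (9/23)    [23 ≡ 7 mod 8 ⇒ (2/23) = +1]
  = (23/9)    [QR: 9 ≡ 1 mod 4, sign kept]
  = (5/9)    [23 ≡ 5 mod 9]
  = (9/5)    [QR: 5 ≡ 1 mod 4, sign kept]
  = (4/5)    [9 ≡ 4 mod 5]
  = (1/5)    [5 ≡ 5 mod 8 ⇒ (2/5)^2 = +1]
  = 1    [(1/5) = 1]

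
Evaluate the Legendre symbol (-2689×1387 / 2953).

1

By multiplicativity, (-2689·1387 / 2953) = (-2689 / 2953)·(1387 / 2953).
First factor (-2689 / 2953):
(-2689 / 2953)
  = (264 / 2953)    [-2689 ≡ 264 mod 2953]
  = (33 / 2953)    [2953 ≡ 1 mod 8 ⇒ (2 / 2953)^3 = +1]
  = (2953 / 33)    [QR: 33 ≡ 1 mod 4, sign kept]
  = (16 / 33)    [2953 ≡ 16 mod 33]
  = (1 / 33)    [33 ≡ 1 mod 8 ⇒ (2 / 33)^4 = +1]
  = 1    [(1 / 33) = 1]
Second factor (1387 / 2953):
(1387 / 2953)
  = (2953 / 1387)    [QR: 2953 ≡ 1 mod 4, sign kept]
  = (179 / 1387)    [2953 ≡ 179 mod 1387]
  = -(1387 / 179)    [QR: both ≡ 3 mod 4, sign flips]
  = -(134 / 179)    [1387 ≡ 134 mod 179]
  = (67 / 179)    [179 ≡ 3 mod 8 ⇒ (2 / 179) = -1]
  = -(179 / 67)    [QR: both ≡ 3 mod 4, sign flips]
  = -(45 / 67)    [179 ≡ 45 mod 67]
  = -(67 / 45)    [QR: 45 ≡ 1 mod 4, sign kept]
  = -(22 / 45)    [67 ≡ 22 mod 45]
  = (11 / 45)    [45 ≡ 5 mod 8 ⇒ (2 / 45) = -1]
  = (45 / 11)    [QR: 45 ≡ 1 mod 4, sign kept]
  = (1 / 11)    [45 ≡ 1 mod 11]
  = 1    [(1 / 11) = 1]
Product: (1)·(1) = 1.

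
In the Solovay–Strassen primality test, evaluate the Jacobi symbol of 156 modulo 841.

Factor out 2: 156 = 2^2·39. Since 841 ≡ 1 (mod 8), (2/841) = +1, and (2/841)^2 = +1. Now have (39/841).
841 ≡ 1 (mod 4), so quadratic reciprocity gives (39/841) = (841/39). Reduce: 841 ≡ 22 (mod 39). Now have (22/39).
Factor out 2: 22 = 2·11. Since 39 ≡ 7 (mod 8), (2/39) = +1. Now have (11/39).
Both 11 ≡ 3 and 39 ≡ 3 (mod 4), so reciprocity gives (11/39) = -(39/11). Reduce: 39 ≡ 6 (mod 11). Now have -(6/11).
Factor out 2: 6 = 2·3. Since 11 ≡ 3 (mod 8), (2/11) = -1. Now have (3/11).
Both 3 ≡ 3 and 11 ≡ 3 (mod 4), so reciprocity gives (3/11) = -(11/3). Reduce: 11 ≡ 2 (mod 3). Now have -(2/3).
Factor out 2: 2 = 2. Since 3 ≡ 3 (mod 8), (2/3) = -1. Now have (1/3).
(1/3) = 1. Collecting the sign factors: 1.

1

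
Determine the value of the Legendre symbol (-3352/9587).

Reduce the numerator: -3352 ≡ 6235 (mod 9587), so (-3352/9587) = (6235/9587).
Both 6235 ≡ 3 and 9587 ≡ 3 (mod 4), so reciprocity gives (6235/9587) = -(9587/6235). Reduce: 9587 ≡ 3352 (mod 6235). Now have -(3352/6235).
Factor out 2: 3352 = 2^3·419. Since 6235 ≡ 3 (mod 8), (2/6235) = -1, and (2/6235)^3 = -1. Now have (419/6235).
Both 419 ≡ 3 and 6235 ≡ 3 (mod 4), so reciprocity gives (419/6235) = -(6235/419). Reduce: 6235 ≡ 369 (mod 419). Now have -(369/419).
369 ≡ 1 (mod 4), so quadratic reciprocity gives (369/419) = (419/369). Reduce: 419 ≡ 50 (mod 369). Now have -(50/369).
Factor out 2: 50 = 2·25. Since 369 ≡ 1 (mod 8), (2/369) = +1. Now have -(25/369).
25 ≡ 1 (mod 4), so quadratic reciprocity gives (25/369) = (369/25). Reduce: 369 ≡ 19 (mod 25). Now have -(19/25).
25 ≡ 1 (mod 4), so quadratic reciprocity gives (19/25) = (25/19). Reduce: 25 ≡ 6 (mod 19). Now have -(6/19).
Factor out 2: 6 = 2·3. Since 19 ≡ 3 (mod 8), (2/19) = -1. Now have (3/19).
Both 3 ≡ 3 and 19 ≡ 3 (mod 4), so reciprocity gives (3/19) = -(19/3). Reduce: 19 ≡ 1 (mod 3). Now have -(1/3).
(1/3) = 1. Collecting the sign factors: -1.

-1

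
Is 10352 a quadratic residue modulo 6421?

no

(10352/6421)
  = (3931/6421)    [10352 ≡ 3931 mod 6421]
  = (6421/3931)    [QR: 6421 ≡ 1 mod 4, sign kept]
  = (2490/3931)    [6421 ≡ 2490 mod 3931]
  = -(1245/3931)    [3931 ≡ 3 mod 8 ⇒ (2/3931) = -1]
  = -(3931/1245)    [QR: 1245 ≡ 1 mod 4, sign kept]
  = -(196/1245)    [3931 ≡ 196 mod 1245]
  = -(49/1245)    [1245 ≡ 5 mod 8 ⇒ (2/1245)^2 = +1]
  = -(1245/49)    [QR: 49 ≡ 1 mod 4, sign kept]
  = -(20/49)    [1245 ≡ 20 mod 49]
  = -(5/49)    [49 ≡ 1 mod 8 ⇒ (2/49)^2 = +1]
  = -(49/5)    [QR: 5 ≡ 1 mod 4, sign kept]
  = -(4/5)    [49 ≡ 4 mod 5]
  = -(1/5)    [5 ≡ 5 mod 8 ⇒ (2/5)^2 = +1]
  = -1    [(1/5) = 1]
(10352/6421) = -1, and 6421 is prime, so 10352 is not a quadratic residue mod 6421.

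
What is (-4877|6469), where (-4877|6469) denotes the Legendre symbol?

1

(-4877|6469)
  = (4877|6469)    [6469 ≡ 1 mod 4 ⇒ (-1|6469) = +1]
  = (6469|4877)    [QR: 4877 ≡ 1 mod 4, sign kept]
  = (1592|4877)    [6469 ≡ 1592 mod 4877]
  = -(199|4877)    [4877 ≡ 5 mod 8 ⇒ (2|4877)^3 = -1]
  = -(4877|199)    [QR: 4877 ≡ 1 mod 4, sign kept]
  = -(101|199)    [4877 ≡ 101 mod 199]
  = -(199|101)    [QR: 101 ≡ 1 mod 4, sign kept]
  = -(98|101)    [199 ≡ 98 mod 101]
  = (49|101)    [101 ≡ 5 mod 8 ⇒ (2|101) = -1]
  = (101|49)    [QR: 49 ≡ 1 mod 4, sign kept]
  = (3|49)    [101 ≡ 3 mod 49]
  = (49|3)    [QR: 49 ≡ 1 mod 4, sign kept]
  = (1|3)    [49 ≡ 1 mod 3]
  = 1    [(1|3) = 1]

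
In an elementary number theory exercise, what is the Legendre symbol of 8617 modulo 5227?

1

Reduce the numerator: 8617 ≡ 3390 (mod 5227), so (8617/5227) = (3390/5227).
Factor out 2: 3390 = 2·1695. Since 5227 ≡ 3 (mod 8), (2/5227) = -1. Now have -(1695/5227).
Both 1695 ≡ 3 and 5227 ≡ 3 (mod 4), so reciprocity gives (1695/5227) = -(5227/1695). Reduce: 5227 ≡ 142 (mod 1695). Now have (142/1695).
Factor out 2: 142 = 2·71. Since 1695 ≡ 7 (mod 8), (2/1695) = +1. Now have (71/1695).
Both 71 ≡ 3 and 1695 ≡ 3 (mod 4), so reciprocity gives (71/1695) = -(1695/71). Reduce: 1695 ≡ 62 (mod 71). Now have -(62/71).
Factor out 2: 62 = 2·31. Since 71 ≡ 7 (mod 8), (2/71) = +1. Now have -(31/71).
Both 31 ≡ 3 and 71 ≡ 3 (mod 4), so reciprocity gives (31/71) = -(71/31). Reduce: 71 ≡ 9 (mod 31). Now have (9/31).
9 ≡ 1 (mod 4), so quadratic reciprocity gives (9/31) = (31/9). Reduce: 31 ≡ 4 (mod 9). Now have (4/9).
Factor out 2: 4 = 2^2. Since 9 ≡ 1 (mod 8), (2/9) = +1, and (2/9)^2 = +1. Now have (1/9).
(1/9) = 1. Collecting the sign factors: 1.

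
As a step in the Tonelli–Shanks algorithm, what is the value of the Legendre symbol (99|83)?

Reduce the numerator: 99 ≡ 16 (mod 83), so (99|83) = (16|83).
Factor out 2: 16 = 2^4. Since 83 ≡ 3 (mod 8), (2|83) = -1, and (2|83)^4 = +1. Now have (1|83).
(1|83) = 1. Collecting the sign factors: 1.

1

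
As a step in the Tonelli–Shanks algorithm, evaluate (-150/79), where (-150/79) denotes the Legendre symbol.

1

(-150/79)
  = (8/79)    [-150 ≡ 8 mod 79]
  = (1/79)    [79 ≡ 7 mod 8 ⇒ (2/79)^3 = +1]
  = 1    [(1/79) = 1]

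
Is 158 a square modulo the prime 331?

no

Factor out 2: 158 = 2·79. Since 331 ≡ 3 (mod 8), (2/331) = -1. Now have -(79/331).
Both 79 ≡ 3 and 331 ≡ 3 (mod 4), so reciprocity gives (79/331) = -(331/79). Reduce: 331 ≡ 15 (mod 79). Now have (15/79).
Both 15 ≡ 3 and 79 ≡ 3 (mod 4), so reciprocity gives (15/79) = -(79/15). Reduce: 79 ≡ 4 (mod 15). Now have -(4/15).
Factor out 2: 4 = 2^2. Since 15 ≡ 7 (mod 8), (2/15) = +1, and (2/15)^2 = +1. Now have -(1/15).
(1/15) = 1. Collecting the sign factors: -1.
The Legendre symbol is -1, so x^2 ≡ 158 (mod 331) has no solution.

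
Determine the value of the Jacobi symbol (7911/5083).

Reduce the numerator: 7911 ≡ 2828 (mod 5083), so (7911/5083) = (2828/5083).
Factor out 2: 2828 = 2^2·707. Since 5083 ≡ 3 (mod 8), (2/5083) = -1, and (2/5083)^2 = +1. Now have (707/5083).
Both 707 ≡ 3 and 5083 ≡ 3 (mod 4), so reciprocity gives (707/5083) = -(5083/707). Reduce: 5083 ≡ 134 (mod 707). Now have -(134/707).
Factor out 2: 134 = 2·67. Since 707 ≡ 3 (mod 8), (2/707) = -1. Now have (67/707).
Both 67 ≡ 3 and 707 ≡ 3 (mod 4), so reciprocity gives (67/707) = -(707/67). Reduce: 707 ≡ 37 (mod 67). Now have -(37/67).
37 ≡ 1 (mod 4), so quadratic reciprocity gives (37/67) = (67/37). Reduce: 67 ≡ 30 (mod 37). Now have -(30/37).
Factor out 2: 30 = 2·15. Since 37 ≡ 5 (mod 8), (2/37) = -1. Now have (15/37).
37 ≡ 1 (mod 4), so quadratic reciprocity gives (15/37) = (37/15). Reduce: 37 ≡ 7 (mod 15). Now have (7/15).
Both 7 ≡ 3 and 15 ≡ 3 (mod 4), so reciprocity gives (7/15) = -(15/7). Reduce: 15 ≡ 1 (mod 7). Now have -(1/7).
(1/7) = 1. Collecting the sign factors: -1.

-1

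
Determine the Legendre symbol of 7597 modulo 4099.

Reduce the numerator: 7597 ≡ 3498 (mod 4099), so (7597|4099) = (3498|4099).
Factor out 2: 3498 = 2·1749. Since 4099 ≡ 3 (mod 8), (2|4099) = -1. Now have -(1749|4099).
1749 ≡ 1 (mod 4), so quadratic reciprocity gives (1749|4099) = (4099|1749). Reduce: 4099 ≡ 601 (mod 1749). Now have -(601|1749).
601 ≡ 1 (mod 4), so quadratic reciprocity gives (601|1749) = (1749|601). Reduce: 1749 ≡ 547 (mod 601). Now have -(547|601).
601 ≡ 1 (mod 4), so quadratic reciprocity gives (547|601) = (601|547). Reduce: 601 ≡ 54 (mod 547). Now have -(54|547).
Factor out 2: 54 = 2·27. Since 547 ≡ 3 (mod 8), (2|547) = -1. Now have (27|547).
Both 27 ≡ 3 and 547 ≡ 3 (mod 4), so reciprocity gives (27|547) = -(547|27). Reduce: 547 ≡ 7 (mod 27). Now have -(7|27).
Both 7 ≡ 3 and 27 ≡ 3 (mod 4), so reciprocity gives (7|27) = -(27|7). Reduce: 27 ≡ 6 (mod 7). Now have (6|7).
Factor out 2: 6 = 2·3. Since 7 ≡ 7 (mod 8), (2|7) = +1. Now have (3|7).
Both 3 ≡ 3 and 7 ≡ 3 (mod 4), so reciprocity gives (3|7) = -(7|3). Reduce: 7 ≡ 1 (mod 3). Now have -(1|3).
(1|3) = 1. Collecting the sign factors: -1.

-1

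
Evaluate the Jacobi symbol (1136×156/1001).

0

By multiplicativity, (1136·156/1001) = (1136/1001)·(156/1001).
First factor (1136/1001):
(1136/1001)
  = (135/1001)    [1136 ≡ 135 mod 1001]
  = (1001/135)    [QR: 1001 ≡ 1 mod 4, sign kept]
  = (56/135)    [1001 ≡ 56 mod 135]
  = (7/135)    [135 ≡ 7 mod 8 ⇒ (2/135)^3 = +1]
  = -(135/7)    [QR: both ≡ 3 mod 4, sign flips]
  = -(2/7)    [135 ≡ 2 mod 7]
  = -(1/7)    [7 ≡ 7 mod 8 ⇒ (2/7) = +1]
  = -1    [(1/7) = 1]
Second factor (156/1001):
(156/1001)
  = (39/1001)    [1001 ≡ 1 mod 8 ⇒ (2/1001)^2 = +1]
  = (1001/39)    [QR: 1001 ≡ 1 mod 4, sign kept]
  = (26/39)    [1001 ≡ 26 mod 39]
  = (13/39)    [39 ≡ 7 mod 8 ⇒ (2/39) = +1]
  = (39/13)    [QR: 13 ≡ 1 mod 4, sign kept]
  = (0/13)    [39 ≡ 0 mod 13]
  = 0    [numerator 0, gcd > 1]
Product: (-1)·(0) = 0.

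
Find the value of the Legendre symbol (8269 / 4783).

1

(8269 / 4783)
  = (3486 / 4783)    [8269 ≡ 3486 mod 4783]
  = (1743 / 4783)    [4783 ≡ 7 mod 8 ⇒ (2 / 4783) = +1]
  = -(4783 / 1743)    [QR: both ≡ 3 mod 4, sign flips]
  = -(1297 / 1743)    [4783 ≡ 1297 mod 1743]
  = -(1743 / 1297)    [QR: 1297 ≡ 1 mod 4, sign kept]
  = -(446 / 1297)    [1743 ≡ 446 mod 1297]
  = -(223 / 1297)    [1297 ≡ 1 mod 8 ⇒ (2 / 1297) = +1]
  = -(1297 / 223)    [QR: 1297 ≡ 1 mod 4, sign kept]
  = -(182 / 223)    [1297 ≡ 182 mod 223]
  = -(91 / 223)    [223 ≡ 7 mod 8 ⇒ (2 / 223) = +1]
  = (223 / 91)    [QR: both ≡ 3 mod 4, sign flips]
  = (41 / 91)    [223 ≡ 41 mod 91]
  = (91 / 41)    [QR: 41 ≡ 1 mod 4, sign kept]
  = (9 / 41)    [91 ≡ 9 mod 41]
  = (41 / 9)    [QR: 9 ≡ 1 mod 4, sign kept]
  = (5 / 9)    [41 ≡ 5 mod 9]
  = (9 / 5)    [QR: 5 ≡ 1 mod 4, sign kept]
  = (4 / 5)    [9 ≡ 4 mod 5]
  = (1 / 5)    [5 ≡ 5 mod 8 ⇒ (2 / 5)^2 = +1]
  = 1    [(1 / 5) = 1]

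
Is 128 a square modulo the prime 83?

Reduce the numerator: 128 ≡ 45 (mod 83), so (128|83) = (45|83).
45 ≡ 1 (mod 4), so quadratic reciprocity gives (45|83) = (83|45). Reduce: 83 ≡ 38 (mod 45). Now have (38|45).
Factor out 2: 38 = 2·19. Since 45 ≡ 5 (mod 8), (2|45) = -1. Now have -(19|45).
45 ≡ 1 (mod 4), so quadratic reciprocity gives (19|45) = (45|19). Reduce: 45 ≡ 7 (mod 19). Now have -(7|19).
Both 7 ≡ 3 and 19 ≡ 3 (mod 4), so reciprocity gives (7|19) = -(19|7). Reduce: 19 ≡ 5 (mod 7). Now have (5|7).
5 ≡ 1 (mod 4), so quadratic reciprocity gives (5|7) = (7|5). Reduce: 7 ≡ 2 (mod 5). Now have (2|5).
Factor out 2: 2 = 2. Since 5 ≡ 5 (mod 8), (2|5) = -1. Now have -(1|5).
(1|5) = 1. Collecting the sign factors: -1.
(128|83) = -1, and 83 is prime, so 128 is not a quadratic residue mod 83.

no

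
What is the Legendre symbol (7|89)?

89 ≡ 1 (mod 4), so quadratic reciprocity gives (7|89) = (89|7). Reduce: 89 ≡ 5 (mod 7). Now have (5|7).
5 ≡ 1 (mod 4), so quadratic reciprocity gives (5|7) = (7|5). Reduce: 7 ≡ 2 (mod 5). Now have (2|5).
Factor out 2: 2 = 2. Since 5 ≡ 5 (mod 8), (2|5) = -1. Now have -(1|5).
(1|5) = 1. Collecting the sign factors: -1.

-1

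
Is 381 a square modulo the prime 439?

(381/439)
  = (439/381)    [QR: 381 ≡ 1 mod 4, sign kept]
  = (58/381)    [439 ≡ 58 mod 381]
  = -(29/381)    [381 ≡ 5 mod 8 ⇒ (2/381) = -1]
  = -(381/29)    [QR: 29 ≡ 1 mod 4, sign kept]
  = -(4/29)    [381 ≡ 4 mod 29]
  = -(1/29)    [29 ≡ 5 mod 8 ⇒ (2/29)^2 = +1]
  = -1    [(1/29) = 1]
The Legendre symbol is -1, so x^2 ≡ 381 (mod 439) has no solution.

no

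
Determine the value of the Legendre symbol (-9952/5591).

-1

Reduce the numerator: -9952 ≡ 1230 (mod 5591), so (-9952/5591) = (1230/5591).
Factor out 2: 1230 = 2·615. Since 5591 ≡ 7 (mod 8), (2/5591) = +1. Now have (615/5591).
Both 615 ≡ 3 and 5591 ≡ 3 (mod 4), so reciprocity gives (615/5591) = -(5591/615). Reduce: 5591 ≡ 56 (mod 615). Now have -(56/615).
Factor out 2: 56 = 2^3·7. Since 615 ≡ 7 (mod 8), (2/615) = +1, and (2/615)^3 = +1. Now have -(7/615).
Both 7 ≡ 3 and 615 ≡ 3 (mod 4), so reciprocity gives (7/615) = -(615/7). Reduce: 615 ≡ 6 (mod 7). Now have (6/7).
Factor out 2: 6 = 2·3. Since 7 ≡ 7 (mod 8), (2/7) = +1. Now have (3/7).
Both 3 ≡ 3 and 7 ≡ 3 (mod 4), so reciprocity gives (3/7) = -(7/3). Reduce: 7 ≡ 1 (mod 3). Now have -(1/3).
(1/3) = 1. Collecting the sign factors: -1.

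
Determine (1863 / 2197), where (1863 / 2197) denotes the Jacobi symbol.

1

2197 ≡ 1 (mod 4), so quadratic reciprocity gives (1863 / 2197) = (2197 / 1863). Reduce: 2197 ≡ 334 (mod 1863). Now have (334 / 1863).
Factor out 2: 334 = 2·167. Since 1863 ≡ 7 (mod 8), (2 / 1863) = +1. Now have (167 / 1863).
Both 167 ≡ 3 and 1863 ≡ 3 (mod 4), so reciprocity gives (167 / 1863) = -(1863 / 167). Reduce: 1863 ≡ 26 (mod 167). Now have -(26 / 167).
Factor out 2: 26 = 2·13. Since 167 ≡ 7 (mod 8), (2 / 167) = +1. Now have -(13 / 167).
13 ≡ 1 (mod 4), so quadratic reciprocity gives (13 / 167) = (167 / 13). Reduce: 167 ≡ 11 (mod 13). Now have -(11 / 13).
13 ≡ 1 (mod 4), so quadratic reciprocity gives (11 / 13) = (13 / 11). Reduce: 13 ≡ 2 (mod 11). Now have -(2 / 11).
Factor out 2: 2 = 2. Since 11 ≡ 3 (mod 8), (2 / 11) = -1. Now have (1 / 11).
(1 / 11) = 1. Collecting the sign factors: 1.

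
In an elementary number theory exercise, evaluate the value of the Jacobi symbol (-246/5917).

(-246/5917)
  = (246/5917)    [5917 ≡ 1 mod 4 ⇒ (-1/5917) = +1]
  = -(123/5917)    [5917 ≡ 5 mod 8 ⇒ (2/5917) = -1]
  = -(5917/123)    [QR: 5917 ≡ 1 mod 4, sign kept]
  = -(13/123)    [5917 ≡ 13 mod 123]
  = -(123/13)    [QR: 13 ≡ 1 mod 4, sign kept]
  = -(6/13)    [123 ≡ 6 mod 13]
  = (3/13)    [13 ≡ 5 mod 8 ⇒ (2/13) = -1]
  = (13/3)    [QR: 13 ≡ 1 mod 4, sign kept]
  = (1/3)    [13 ≡ 1 mod 3]
  = 1    [(1/3) = 1]

1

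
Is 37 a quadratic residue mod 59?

37 ≡ 1 (mod 4), so quadratic reciprocity gives (37|59) = (59|37). Reduce: 59 ≡ 22 (mod 37). Now have (22|37).
Factor out 2: 22 = 2·11. Since 37 ≡ 5 (mod 8), (2|37) = -1. Now have -(11|37).
37 ≡ 1 (mod 4), so quadratic reciprocity gives (11|37) = (37|11). Reduce: 37 ≡ 4 (mod 11). Now have -(4|11).
Factor out 2: 4 = 2^2. Since 11 ≡ 3 (mod 8), (2|11) = -1, and (2|11)^2 = +1. Now have -(1|11).
(1|11) = 1. Collecting the sign factors: -1.
The Legendre symbol is -1, so x^2 ≡ 37 (mod 59) has no solution.

no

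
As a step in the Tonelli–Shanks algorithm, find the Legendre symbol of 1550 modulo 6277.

1

Factor out 2: 1550 = 2·775. Since 6277 ≡ 5 (mod 8), (2/6277) = -1. Now have -(775/6277).
6277 ≡ 1 (mod 4), so quadratic reciprocity gives (775/6277) = (6277/775). Reduce: 6277 ≡ 77 (mod 775). Now have -(77/775).
77 ≡ 1 (mod 4), so quadratic reciprocity gives (77/775) = (775/77). Reduce: 775 ≡ 5 (mod 77). Now have -(5/77).
5 ≡ 1 (mod 4), so quadratic reciprocity gives (5/77) = (77/5). Reduce: 77 ≡ 2 (mod 5). Now have -(2/5).
Factor out 2: 2 = 2. Since 5 ≡ 5 (mod 8), (2/5) = -1. Now have (1/5).
(1/5) = 1. Collecting the sign factors: 1.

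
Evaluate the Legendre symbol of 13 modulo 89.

13 ≡ 1 (mod 4), so quadratic reciprocity gives (13 / 89) = (89 / 13). Reduce: 89 ≡ 11 (mod 13). Now have (11 / 13).
13 ≡ 1 (mod 4), so quadratic reciprocity gives (11 / 13) = (13 / 11). Reduce: 13 ≡ 2 (mod 11). Now have (2 / 11).
Factor out 2: 2 = 2. Since 11 ≡ 3 (mod 8), (2 / 11) = -1. Now have -(1 / 11).
(1 / 11) = 1. Collecting the sign factors: -1.

-1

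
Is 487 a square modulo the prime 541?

541 ≡ 1 (mod 4), so quadratic reciprocity gives (487/541) = (541/487). Reduce: 541 ≡ 54 (mod 487). Now have (54/487).
Factor out 2: 54 = 2·27. Since 487 ≡ 7 (mod 8), (2/487) = +1. Now have (27/487).
Both 27 ≡ 3 and 487 ≡ 3 (mod 4), so reciprocity gives (27/487) = -(487/27). Reduce: 487 ≡ 1 (mod 27). Now have -(1/27).
(1/27) = 1. Collecting the sign factors: -1.
The Legendre symbol is -1, so x^2 ≡ 487 (mod 541) has no solution.

no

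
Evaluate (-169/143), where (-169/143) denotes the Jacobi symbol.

0

Pull out -1: (-169/143) = (-1/143)·(169/143). Since 143 ≡ 3 (mod 4), (-1/143) = -1. Now have -(169/143).
Reduce the numerator: 169 ≡ 26 (mod 143), so (169/143) = (26/143).
Factor out 2: 26 = 2·13. Since 143 ≡ 7 (mod 8), (2/143) = +1. Now have -(13/143).
13 ≡ 1 (mod 4), so quadratic reciprocity gives (13/143) = (143/13). Reduce: 143 ≡ 0 (mod 13). Now have -(0/13).
The numerator is now 0 with denominator 13 > 1: the symbol is 0.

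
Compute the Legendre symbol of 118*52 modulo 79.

By multiplicativity, (118·52/79) = (118/79)·(52/79).
First factor (118/79):
(118/79)
  = (39/79)    [118 ≡ 39 mod 79]
  = -(79/39)    [QR: both ≡ 3 mod 4, sign flips]
  = -(1/39)    [79 ≡ 1 mod 39]
  = -1    [(1/39) = 1]
Second factor (52/79):
(52/79)
  = (13/79)    [79 ≡ 7 mod 8 ⇒ (2/79)^2 = +1]
  = (79/13)    [QR: 13 ≡ 1 mod 4, sign kept]
  = (1/13)    [79 ≡ 1 mod 13]
  = 1    [(1/13) = 1]
Product: (-1)·(1) = -1.

-1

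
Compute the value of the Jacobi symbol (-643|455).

Pull out -1: (-643|455) = (-1|455)·(643|455). Since 455 ≡ 3 (mod 4), (-1|455) = -1. Now have -(643|455).
Reduce the numerator: 643 ≡ 188 (mod 455), so (643|455) = (188|455).
Factor out 2: 188 = 2^2·47. Since 455 ≡ 7 (mod 8), (2|455) = +1, and (2|455)^2 = +1. Now have -(47|455).
Both 47 ≡ 3 and 455 ≡ 3 (mod 4), so reciprocity gives (47|455) = -(455|47). Reduce: 455 ≡ 32 (mod 47). Now have (32|47).
Factor out 2: 32 = 2^5. Since 47 ≡ 7 (mod 8), (2|47) = +1, and (2|47)^5 = +1. Now have (1|47).
(1|47) = 1. Collecting the sign factors: 1.

1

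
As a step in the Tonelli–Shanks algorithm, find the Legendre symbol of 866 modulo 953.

-1

(866|953)
  = (433|953)    [953 ≡ 1 mod 8 ⇒ (2|953) = +1]
  = (953|433)    [QR: 433 ≡ 1 mod 4, sign kept]
  = (87|433)    [953 ≡ 87 mod 433]
  = (433|87)    [QR: 433 ≡ 1 mod 4, sign kept]
  = (85|87)    [433 ≡ 85 mod 87]
  = (87|85)    [QR: 85 ≡ 1 mod 4, sign kept]
  = (2|85)    [87 ≡ 2 mod 85]
  = -(1|85)    [85 ≡ 5 mod 8 ⇒ (2|85) = -1]
  = -1    [(1|85) = 1]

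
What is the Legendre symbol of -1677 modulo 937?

Reduce the numerator: -1677 ≡ 197 (mod 937), so (-1677|937) = (197|937).
197 ≡ 1 (mod 4), so quadratic reciprocity gives (197|937) = (937|197). Reduce: 937 ≡ 149 (mod 197). Now have (149|197).
149 ≡ 1 (mod 4), so quadratic reciprocity gives (149|197) = (197|149). Reduce: 197 ≡ 48 (mod 149). Now have (48|149).
Factor out 2: 48 = 2^4·3. Since 149 ≡ 5 (mod 8), (2|149) = -1, and (2|149)^4 = +1. Now have (3|149).
149 ≡ 1 (mod 4), so quadratic reciprocity gives (3|149) = (149|3). Reduce: 149 ≡ 2 (mod 3). Now have (2|3).
Factor out 2: 2 = 2. Since 3 ≡ 3 (mod 8), (2|3) = -1. Now have -(1|3).
(1|3) = 1. Collecting the sign factors: -1.

-1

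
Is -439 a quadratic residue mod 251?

(-439/251)
  = (63/251)    [-439 ≡ 63 mod 251]
  = -(251/63)    [QR: both ≡ 3 mod 4, sign flips]
  = -(62/63)    [251 ≡ 62 mod 63]
  = -(31/63)    [63 ≡ 7 mod 8 ⇒ (2/63) = +1]
  = (63/31)    [QR: both ≡ 3 mod 4, sign flips]
  = (1/31)    [63 ≡ 1 mod 31]
  = 1    [(1/31) = 1]
(-439/251) = 1, and 251 is prime, so -439 is a quadratic residue mod 251.

yes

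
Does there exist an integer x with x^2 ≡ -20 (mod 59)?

no

(-20/59)
  = -(20/59)    [59 ≡ 3 mod 4 ⇒ (-1/59) = -1]
  = -(5/59)    [59 ≡ 3 mod 8 ⇒ (2/59)^2 = +1]
  = -(59/5)    [QR: 5 ≡ 1 mod 4, sign kept]
  = -(4/5)    [59 ≡ 4 mod 5]
  = -(1/5)    [5 ≡ 5 mod 8 ⇒ (2/5)^2 = +1]
  = -1    [(1/5) = 1]
(-20/59) = -1, and 59 is prime, so -20 is not a quadratic residue mod 59.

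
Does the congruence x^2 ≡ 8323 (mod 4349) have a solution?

Reduce the numerator: 8323 ≡ 3974 (mod 4349), so (8323|4349) = (3974|4349).
Factor out 2: 3974 = 2·1987. Since 4349 ≡ 5 (mod 8), (2|4349) = -1. Now have -(1987|4349).
4349 ≡ 1 (mod 4), so quadratic reciprocity gives (1987|4349) = (4349|1987). Reduce: 4349 ≡ 375 (mod 1987). Now have -(375|1987).
Both 375 ≡ 3 and 1987 ≡ 3 (mod 4), so reciprocity gives (375|1987) = -(1987|375). Reduce: 1987 ≡ 112 (mod 375). Now have (112|375).
Factor out 2: 112 = 2^4·7. Since 375 ≡ 7 (mod 8), (2|375) = +1, and (2|375)^4 = +1. Now have (7|375).
Both 7 ≡ 3 and 375 ≡ 3 (mod 4), so reciprocity gives (7|375) = -(375|7). Reduce: 375 ≡ 4 (mod 7). Now have -(4|7).
Factor out 2: 4 = 2^2. Since 7 ≡ 7 (mod 8), (2|7) = +1, and (2|7)^2 = +1. Now have -(1|7).
(1|7) = 1. Collecting the sign factors: -1.
The Legendre symbol is -1, so x^2 ≡ 8323 (mod 4349) has no solution.

no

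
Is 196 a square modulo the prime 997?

yes

(196/997)
  = (49/997)    [997 ≡ 5 mod 8 ⇒ (2/997)^2 = +1]
  = (997/49)    [QR: 49 ≡ 1 mod 4, sign kept]
  = (17/49)    [997 ≡ 17 mod 49]
  = (49/17)    [QR: 17 ≡ 1 mod 4, sign kept]
  = (15/17)    [49 ≡ 15 mod 17]
  = (17/15)    [QR: 17 ≡ 1 mod 4, sign kept]
  = (2/15)    [17 ≡ 2 mod 15]
  = (1/15)    [15 ≡ 7 mod 8 ⇒ (2/15) = +1]
  = 1    [(1/15) = 1]
The Legendre symbol is 1, so x^2 ≡ 196 (mod 997) has solution.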